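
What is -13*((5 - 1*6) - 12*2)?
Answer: 325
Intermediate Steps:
-13*((5 - 1*6) - 12*2) = -13*((5 - 6) - 24) = -13*(-1 - 24) = -13*(-25) = 325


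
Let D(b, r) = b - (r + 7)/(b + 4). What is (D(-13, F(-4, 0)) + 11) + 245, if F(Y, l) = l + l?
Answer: 2194/9 ≈ 243.78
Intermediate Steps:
F(Y, l) = 2*l
D(b, r) = b - (7 + r)/(4 + b)
(D(-13, F(-4, 0)) + 11) + 245 = ((-7 + (-13)² - 2*0 + 4*(-13))/(4 - 13) + 11) + 245 = ((-7 + 169 - 1*0 - 52)/(-9) + 11) + 245 = (-(-7 + 169 + 0 - 52)/9 + 11) + 245 = (-⅑*110 + 11) + 245 = (-110/9 + 11) + 245 = -11/9 + 245 = 2194/9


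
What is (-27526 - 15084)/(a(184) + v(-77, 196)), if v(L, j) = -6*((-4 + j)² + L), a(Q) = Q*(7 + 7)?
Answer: 21305/109073 ≈ 0.19533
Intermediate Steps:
a(Q) = 14*Q (a(Q) = Q*14 = 14*Q)
v(L, j) = -6*L - 6*(-4 + j)² (v(L, j) = -6*(L + (-4 + j)²) = -6*L - 6*(-4 + j)²)
(-27526 - 15084)/(a(184) + v(-77, 196)) = (-27526 - 15084)/(14*184 + (-6*(-77) - 6*(-4 + 196)²)) = -42610/(2576 + (462 - 6*192²)) = -42610/(2576 + (462 - 6*36864)) = -42610/(2576 + (462 - 221184)) = -42610/(2576 - 220722) = -42610/(-218146) = -42610*(-1/218146) = 21305/109073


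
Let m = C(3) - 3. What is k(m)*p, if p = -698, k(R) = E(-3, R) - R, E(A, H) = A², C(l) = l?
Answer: -6282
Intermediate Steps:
m = 0 (m = 3 - 3 = 0)
k(R) = 9 - R (k(R) = (-3)² - R = 9 - R)
k(m)*p = (9 - 1*0)*(-698) = (9 + 0)*(-698) = 9*(-698) = -6282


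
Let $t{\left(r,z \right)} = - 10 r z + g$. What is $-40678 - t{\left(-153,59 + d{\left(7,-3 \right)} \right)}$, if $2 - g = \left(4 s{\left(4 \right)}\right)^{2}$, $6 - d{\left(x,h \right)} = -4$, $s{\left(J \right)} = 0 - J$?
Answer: $-145994$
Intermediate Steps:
$s{\left(J \right)} = - J$
$d{\left(x,h \right)} = 10$ ($d{\left(x,h \right)} = 6 - -4 = 6 + 4 = 10$)
$g = -254$ ($g = 2 - \left(4 \left(\left(-1\right) 4\right)\right)^{2} = 2 - \left(4 \left(-4\right)\right)^{2} = 2 - \left(-16\right)^{2} = 2 - 256 = -254$)
$t{\left(r,z \right)} = -254 - 10 r z$ ($t{\left(r,z \right)} = - 10 r z - 254 = -254 - 10 r z$)
$-40678 - t{\left(-153,59 + d{\left(7,-3 \right)} \right)} = -40678 - \left(-254 - - 1530 \left(59 + 10\right)\right) = -40678 - \left(-254 - \left(-1530\right) 69\right) = -40678 - \left(-254 + 105570\right) = -40678 - 105316 = -145994$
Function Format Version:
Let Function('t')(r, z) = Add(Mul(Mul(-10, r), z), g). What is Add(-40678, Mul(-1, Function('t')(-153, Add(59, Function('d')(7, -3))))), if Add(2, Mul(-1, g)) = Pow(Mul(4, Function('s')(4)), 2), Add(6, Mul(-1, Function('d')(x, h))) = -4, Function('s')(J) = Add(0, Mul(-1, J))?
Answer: -145994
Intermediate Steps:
Function('s')(J) = Mul(-1, J)
Function('d')(x, h) = 10 (Function('d')(x, h) = Add(6, Mul(-1, -4)) = Add(6, 4) = 10)
g = -254 (g = Add(2, Mul(-1, Pow(Mul(4, Mul(-1, 4)), 2))) = Add(2, Mul(-1, Pow(Mul(4, -4), 2))) = Add(2, Mul(-1, Pow(-16, 2))) = Add(2, Mul(-1, 256)) = Add(2, -256) = -254)
Function('t')(r, z) = Add(-254, Mul(-10, r, z)) (Function('t')(r, z) = Add(Mul(Mul(-10, r), z), -254) = Add(Mul(-10, r, z), -254) = Add(-254, Mul(-10, r, z)))
Add(-40678, Mul(-1, Function('t')(-153, Add(59, Function('d')(7, -3))))) = Add(-40678, Mul(-1, Add(-254, Mul(-10, -153, Add(59, 10))))) = Add(-40678, Mul(-1, Add(-254, Mul(-10, -153, 69)))) = Add(-40678, Mul(-1, Add(-254, 105570))) = Add(-40678, Mul(-1, 105316)) = Add(-40678, -105316) = -145994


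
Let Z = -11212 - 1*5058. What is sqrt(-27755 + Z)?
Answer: 5*I*sqrt(1761) ≈ 209.82*I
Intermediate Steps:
Z = -16270 (Z = -11212 - 5058 = -16270)
sqrt(-27755 + Z) = sqrt(-27755 - 16270) = sqrt(-44025) = 5*I*sqrt(1761)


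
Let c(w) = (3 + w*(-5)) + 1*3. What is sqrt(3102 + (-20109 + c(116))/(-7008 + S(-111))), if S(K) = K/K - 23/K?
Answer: 9*sqrt(23187522991514)/777754 ≈ 55.722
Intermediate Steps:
S(K) = 1 - 23/K
c(w) = 6 - 5*w (c(w) = (3 - 5*w) + 3 = 6 - 5*w)
sqrt(3102 + (-20109 + c(116))/(-7008 + S(-111))) = sqrt(3102 + (-20109 + (6 - 5*116))/(-7008 + (-23 - 111)/(-111))) = sqrt(3102 + (-20109 + (6 - 580))/(-7008 - 1/111*(-134))) = sqrt(3102 + (-20109 - 574)/(-7008 + 134/111)) = sqrt(3102 - 20683/(-777754/111)) = sqrt(3102 - 20683*(-111/777754)) = sqrt(3102 + 2295813/777754) = sqrt(2414888721/777754) = 9*sqrt(23187522991514)/777754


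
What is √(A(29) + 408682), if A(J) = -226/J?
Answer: 4*√21480938/29 ≈ 639.28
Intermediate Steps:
√(A(29) + 408682) = √(-226/29 + 408682) = √(11851552/29) = 4*√21480938/29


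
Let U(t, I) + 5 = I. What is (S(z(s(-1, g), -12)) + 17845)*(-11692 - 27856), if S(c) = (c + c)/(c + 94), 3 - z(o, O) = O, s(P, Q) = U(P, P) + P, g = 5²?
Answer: -76926198980/109 ≈ -7.0574e+8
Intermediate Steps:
g = 25
U(t, I) = -5 + I
s(P, Q) = -5 + 2*P (s(P, Q) = (-5 + P) + P = -5 + 2*P)
z(o, O) = 3 - O
S(c) = 2*c/(94 + c) (S(c) = (2*c)/(94 + c) = 2*c/(94 + c))
(S(z(s(-1, g), -12)) + 17845)*(-11692 - 27856) = (2*(3 - 1*(-12))/(94 + (3 - 1*(-12))) + 17845)*(-11692 - 27856) = (2*(3 + 12)/(94 + (3 + 12)) + 17845)*(-39548) = (2*15/(94 + 15) + 17845)*(-39548) = (2*15/109 + 17845)*(-39548) = (2*15*(1/109) + 17845)*(-39548) = (30/109 + 17845)*(-39548) = (1945135/109)*(-39548) = -76926198980/109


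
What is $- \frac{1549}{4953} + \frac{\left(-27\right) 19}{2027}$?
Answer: $- \frac{5680712}{10039731} \approx -0.56582$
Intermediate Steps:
$- \frac{1549}{4953} + \frac{\left(-27\right) 19}{2027} = \left(-1549\right) \frac{1}{4953} - \frac{513}{2027} = - \frac{1549}{4953} - \frac{513}{2027} = - \frac{5680712}{10039731}$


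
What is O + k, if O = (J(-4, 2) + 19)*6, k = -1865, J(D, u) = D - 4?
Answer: -1799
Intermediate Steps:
J(D, u) = -4 + D
O = 66 (O = ((-4 - 4) + 19)*6 = (-8 + 19)*6 = 11*6 = 66)
O + k = 66 - 1865 = -1799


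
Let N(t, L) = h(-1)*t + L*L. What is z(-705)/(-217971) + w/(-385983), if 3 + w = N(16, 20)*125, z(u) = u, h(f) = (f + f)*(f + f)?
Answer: -35240872/239695443 ≈ -0.14702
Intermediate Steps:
h(f) = 4*f² (h(f) = (2*f)*(2*f) = 4*f²)
N(t, L) = L² + 4*t (N(t, L) = (4*(-1)²)*t + L*L = (4*1)*t + L² = 4*t + L² = L² + 4*t)
w = 57997 (w = -3 + (20² + 4*16)*125 = -3 + (400 + 64)*125 = -3 + 464*125 = -3 + 58000 = 57997)
z(-705)/(-217971) + w/(-385983) = -705/(-217971) + 57997/(-385983) = -705*(-1/217971) + 57997*(-1/385983) = 235/72657 - 57997/385983 = -35240872/239695443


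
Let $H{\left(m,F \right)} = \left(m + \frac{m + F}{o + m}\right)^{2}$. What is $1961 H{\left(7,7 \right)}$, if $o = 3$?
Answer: $\frac{3459204}{25} \approx 1.3837 \cdot 10^{5}$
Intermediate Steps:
$H{\left(m,F \right)} = \left(m + \frac{F + m}{3 + m}\right)^{2}$ ($H{\left(m,F \right)} = \left(m + \frac{m + F}{3 + m}\right)^{2} = \left(m + \frac{F + m}{3 + m}\right)^{2}$)
$1961 H{\left(7,7 \right)} = 1961 \frac{\left(7 + 7^{2} + 4 \cdot 7\right)^{2}}{\left(3 + 7\right)^{2}} = 1961 \frac{\left(7 + 49 + 28\right)^{2}}{100} = 1961 \frac{84^{2}}{100} = 1961 \cdot \frac{1}{100} \cdot 7056 = 1961 \cdot \frac{1764}{25} = \frac{3459204}{25}$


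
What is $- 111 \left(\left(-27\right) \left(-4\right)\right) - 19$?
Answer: $-12007$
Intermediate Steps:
$- 111 \left(\left(-27\right) \left(-4\right)\right) - 19 = \left(-111\right) 108 - 19 = -11988 - 19 = -12007$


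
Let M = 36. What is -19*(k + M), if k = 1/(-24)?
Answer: -16397/24 ≈ -683.21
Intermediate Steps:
k = -1/24 ≈ -0.041667
-19*(k + M) = -19*(-1/24 + 36) = -19*863/24 = -16397/24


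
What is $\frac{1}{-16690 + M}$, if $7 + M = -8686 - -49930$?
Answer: $\frac{1}{24547} \approx 4.0738 \cdot 10^{-5}$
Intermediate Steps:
$M = 41237$ ($M = -7 - -41244 = -7 + \left(-8686 + 49930\right) = -7 + 41244 = 41237$)
$\frac{1}{-16690 + M} = \frac{1}{-16690 + 41237} = \frac{1}{24547}$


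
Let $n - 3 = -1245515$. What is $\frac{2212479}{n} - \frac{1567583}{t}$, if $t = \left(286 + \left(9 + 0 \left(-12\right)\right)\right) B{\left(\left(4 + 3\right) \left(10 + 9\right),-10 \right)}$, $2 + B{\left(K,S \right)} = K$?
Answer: $- \frac{2037944688451}{48132811240} \approx -42.34$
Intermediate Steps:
$n = -1245512$ ($n = 3 - 1245515 = -1245512$)
$B{\left(K,S \right)} = -2 + K$
$t = 38645$ ($t = \left(286 + \left(9 + 0 \left(-12\right)\right)\right) \left(-2 + \left(4 + 3\right) \left(10 + 9\right)\right) = \left(286 + \left(9 + 0\right)\right) \left(-2 + 7 \cdot 19\right) = \left(286 + 9\right) \left(-2 + 133\right) = 295 \cdot 131 = 38645$)
$\frac{2212479}{n} - \frac{1567583}{t} = \frac{2212479}{-1245512} - \frac{1567583}{38645} = 2212479 \left(- \frac{1}{1245512}\right) - \frac{1567583}{38645} = - \frac{2212479}{1245512} - \frac{1567583}{38645} = - \frac{2037944688451}{48132811240}$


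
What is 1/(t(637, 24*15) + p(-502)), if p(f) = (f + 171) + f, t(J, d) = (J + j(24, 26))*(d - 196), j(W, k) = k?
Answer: 1/107899 ≈ 9.2679e-6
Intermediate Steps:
t(J, d) = (-196 + d)*(26 + J) (t(J, d) = (J + 26)*(d - 196) = (26 + J)*(-196 + d) = (-196 + d)*(26 + J))
p(f) = 171 + 2*f (p(f) = (171 + f) + f = 171 + 2*f)
1/(t(637, 24*15) + p(-502)) = 1/((-5096 - 196*637 + 26*(24*15) + 637*(24*15)) + (171 + 2*(-502))) = 1/((-5096 - 124852 + 26*360 + 637*360) + (171 - 1004)) = 1/((-5096 - 124852 + 9360 + 229320) - 833) = 1/(108732 - 833) = 1/107899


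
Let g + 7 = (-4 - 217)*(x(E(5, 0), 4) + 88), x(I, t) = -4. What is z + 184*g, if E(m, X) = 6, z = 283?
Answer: -3416781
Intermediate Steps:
g = -18571 (g = -7 + (-4 - 217)*(-4 + 88) = -7 - 221*84 = -7 - 18564 = -18571)
z + 184*g = 283 + 184*(-18571) = 283 - 3417064 = -3416781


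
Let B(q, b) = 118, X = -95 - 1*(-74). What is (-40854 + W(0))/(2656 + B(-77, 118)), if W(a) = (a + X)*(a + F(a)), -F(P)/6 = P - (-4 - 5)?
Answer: -19860/1387 ≈ -14.319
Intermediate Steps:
X = -21 (X = -95 + 74 = -21)
F(P) = -54 - 6*P (F(P) = -6*(P - (-4 - 5)) = -6*(P - 1*(-9)) = -6*(P + 9) = -6*(9 + P) = -54 - 6*P)
W(a) = (-54 - 5*a)*(-21 + a) (W(a) = (a - 21)*(a + (-54 - 6*a)) = (-21 + a)*(-54 - 5*a) = (-54 - 5*a)*(-21 + a))
(-40854 + W(0))/(2656 + B(-77, 118)) = (-40854 + (1134 - 5*0² + 51*0))/(2656 + 118) = (-40854 + (1134 - 5*0 + 0))/2774 = (-40854 + (1134 + 0 + 0))*(1/2774) = (-40854 + 1134)*(1/2774) = -39720*1/2774 = -19860/1387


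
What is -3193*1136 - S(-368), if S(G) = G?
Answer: -3626880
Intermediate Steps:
-3193*1136 - S(-368) = -3193*1136 - 1*(-368) = -3627248 + 368 = -3626880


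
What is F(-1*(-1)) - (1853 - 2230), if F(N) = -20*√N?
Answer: 357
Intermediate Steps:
F(-1*(-1)) - (1853 - 2230) = -20*√1 - (1853 - 2230) = -20*√1 - 1*(-377) = -20*1 + 377 = -20 + 377 = 357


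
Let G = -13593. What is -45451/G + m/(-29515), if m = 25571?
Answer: 993899662/401197395 ≈ 2.4773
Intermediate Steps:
-45451/G + m/(-29515) = -45451/(-13593) + 25571/(-29515) = -45451*(-1/13593) + 25571*(-1/29515) = 45451/13593 - 25571/29515 = 993899662/401197395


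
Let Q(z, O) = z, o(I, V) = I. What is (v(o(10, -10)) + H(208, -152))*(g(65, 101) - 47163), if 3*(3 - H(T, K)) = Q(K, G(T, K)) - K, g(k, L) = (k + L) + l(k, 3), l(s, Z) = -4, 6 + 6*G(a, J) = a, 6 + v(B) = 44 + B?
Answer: -2397051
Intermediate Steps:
v(B) = 38 + B (v(B) = -6 + (44 + B) = 38 + B)
G(a, J) = -1 + a/6
g(k, L) = -4 + L + k (g(k, L) = (k + L) - 4 = (L + k) - 4 = -4 + L + k)
H(T, K) = 3 (H(T, K) = 3 - (K - K)/3 = 3 - 1/3*0 = 3 + 0 = 3)
(v(o(10, -10)) + H(208, -152))*(g(65, 101) - 47163) = ((38 + 10) + 3)*((-4 + 101 + 65) - 47163) = (48 + 3)*(162 - 47163) = 51*(-47001) = -2397051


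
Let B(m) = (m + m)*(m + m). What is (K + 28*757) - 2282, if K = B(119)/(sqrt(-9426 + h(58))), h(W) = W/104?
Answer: 18914 - 113288*I*sqrt(6371599)/490123 ≈ 18914.0 - 583.45*I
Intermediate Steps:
h(W) = W/104 (h(W) = W*(1/104) = W/104)
B(m) = 4*m**2 (B(m) = (2*m)*(2*m) = 4*m**2)
K = -113288*I*sqrt(6371599)/490123 (K = (4*119**2)/(sqrt(-9426 + (1/104)*58)) = (4*14161)/(sqrt(-9426 + 29/52)) = 56644/(sqrt(-490123/52)) = 56644/((I*sqrt(6371599)/26)) = 56644*(-2*I*sqrt(6371599)/490123) = -113288*I*sqrt(6371599)/490123 ≈ -583.45*I)
(K + 28*757) - 2282 = (-113288*I*sqrt(6371599)/490123 + 28*757) - 2282 = (-113288*I*sqrt(6371599)/490123 + 21196) - 2282 = (21196 - 113288*I*sqrt(6371599)/490123) - 2282 = 18914 - 113288*I*sqrt(6371599)/490123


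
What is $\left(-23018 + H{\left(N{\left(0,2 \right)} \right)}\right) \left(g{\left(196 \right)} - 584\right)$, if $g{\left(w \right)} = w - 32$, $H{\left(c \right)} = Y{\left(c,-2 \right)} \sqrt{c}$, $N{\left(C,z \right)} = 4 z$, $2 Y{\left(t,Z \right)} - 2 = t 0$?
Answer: $9667560 - 840 \sqrt{2} \approx 9.6664 \cdot 10^{6}$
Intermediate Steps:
$Y{\left(t,Z \right)} = 1$ ($Y{\left(t,Z \right)} = 1 + \frac{t 0}{2} = 1 + \frac{1}{2} \cdot 0 = 1 + 0 = 1$)
$H{\left(c \right)} = \sqrt{c}$ ($H{\left(c \right)} = 1 \sqrt{c} = \sqrt{c}$)
$g{\left(w \right)} = -32 + w$ ($g{\left(w \right)} = w - 32 = -32 + w$)
$\left(-23018 + H{\left(N{\left(0,2 \right)} \right)}\right) \left(g{\left(196 \right)} - 584\right) = \left(-23018 + \sqrt{4 \cdot 2}\right) \left(\left(-32 + 196\right) - 584\right) = \left(-23018 + \sqrt{8}\right) \left(164 - 584\right) = \left(-23018 + 2 \sqrt{2}\right) \left(-420\right) = 9667560 - 840 \sqrt{2}$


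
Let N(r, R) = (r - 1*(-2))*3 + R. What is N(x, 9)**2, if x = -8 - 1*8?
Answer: 1089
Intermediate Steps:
x = -16 (x = -8 - 8 = -16)
N(r, R) = 6 + R + 3*r (N(r, R) = (r + 2)*3 + R = (2 + r)*3 + R = (6 + 3*r) + R = 6 + R + 3*r)
N(x, 9)**2 = (6 + 9 + 3*(-16))**2 = (6 + 9 - 48)**2 = (-33)**2 = 1089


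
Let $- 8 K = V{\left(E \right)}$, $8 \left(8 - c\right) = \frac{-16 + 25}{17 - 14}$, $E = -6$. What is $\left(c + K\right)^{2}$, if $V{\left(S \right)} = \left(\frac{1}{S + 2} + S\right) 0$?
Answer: $\frac{3721}{64} \approx 58.141$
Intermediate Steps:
$V{\left(S \right)} = 0$ ($V{\left(S \right)} = \left(\frac{1}{2 + S} + S\right) 0 = \left(S + \frac{1}{2 + S}\right) 0 = 0$)
$c = \frac{61}{8}$ ($c = 8 - \frac{\left(-16 + 25\right) \frac{1}{17 - 14}}{8} = 8 - \frac{9 \cdot \frac{1}{3}}{8} = 8 - \frac{3}{8} = \frac{61}{8} \approx 7.625$)
$K = 0$ ($K = \left(- \frac{1}{8}\right) 0 = 0$)
$\left(c + K\right)^{2} = \left(\frac{61}{8} + 0\right)^{2} = \left(\frac{61}{8}\right)^{2} = \frac{3721}{64}$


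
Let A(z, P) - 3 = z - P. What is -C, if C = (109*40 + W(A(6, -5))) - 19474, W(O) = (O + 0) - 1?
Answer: 15101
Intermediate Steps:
A(z, P) = 3 + z - P (A(z, P) = 3 + (z - P) = 3 + z - P)
W(O) = -1 + O (W(O) = O - 1 = -1 + O)
C = -15101 (C = (109*40 + (-1 + (3 + 6 - 1*(-5)))) - 19474 = (4360 + (-1 + (3 + 6 + 5))) - 19474 = (4360 + (-1 + 14)) - 19474 = (4360 + 13) - 19474 = 4373 - 19474 = -15101)
-C = -1*(-15101) = 15101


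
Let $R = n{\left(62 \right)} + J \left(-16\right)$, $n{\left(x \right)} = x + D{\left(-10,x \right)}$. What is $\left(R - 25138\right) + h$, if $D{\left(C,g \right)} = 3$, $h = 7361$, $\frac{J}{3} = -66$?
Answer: $-14544$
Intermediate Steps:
$J = -198$ ($J = 3 \left(-66\right) = -198$)
$n{\left(x \right)} = 3 + x$ ($n{\left(x \right)} = x + 3 = 3 + x$)
$R = 3233$ ($R = \left(3 + 62\right) - -3168 = 65 + 3168 = 3233$)
$\left(R - 25138\right) + h = \left(3233 - 25138\right) + 7361 = -21905 + 7361 = -14544$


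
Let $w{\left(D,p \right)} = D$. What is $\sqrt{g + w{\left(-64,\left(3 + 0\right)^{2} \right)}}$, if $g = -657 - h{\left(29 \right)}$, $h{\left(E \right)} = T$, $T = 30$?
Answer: $i \sqrt{751} \approx 27.404 i$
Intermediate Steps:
$h{\left(E \right)} = 30$
$g = -687$ ($g = -657 - 30 = -687$)
$\sqrt{g + w{\left(-64,\left(3 + 0\right)^{2} \right)}} = \sqrt{-687 - 64} = \sqrt{-751} = i \sqrt{751}$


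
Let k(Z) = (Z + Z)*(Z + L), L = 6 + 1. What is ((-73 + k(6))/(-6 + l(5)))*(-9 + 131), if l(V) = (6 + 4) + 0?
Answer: 5063/2 ≈ 2531.5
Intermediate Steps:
L = 7
l(V) = 10 (l(V) = 10 + 0 = 10)
k(Z) = 2*Z*(7 + Z) (k(Z) = (Z + Z)*(Z + 7) = (2*Z)*(7 + Z) = 2*Z*(7 + Z))
((-73 + k(6))/(-6 + l(5)))*(-9 + 131) = ((-73 + 2*6*(7 + 6))/(-6 + 10))*(-9 + 131) = ((-73 + 2*6*13)/4)*122 = ((-73 + 156)*(¼))*122 = (83*(¼))*122 = (83/4)*122 = 5063/2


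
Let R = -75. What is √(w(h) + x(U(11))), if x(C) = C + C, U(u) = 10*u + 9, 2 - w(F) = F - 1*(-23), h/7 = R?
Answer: √742 ≈ 27.240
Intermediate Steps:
h = -525 (h = 7*(-75) = -525)
w(F) = -21 - F (w(F) = 2 - (F - 1*(-23)) = 2 - (F + 23) = 2 - (23 + F) = 2 + (-23 - F) = -21 - F)
U(u) = 9 + 10*u
x(C) = 2*C
√(w(h) + x(U(11))) = √((-21 - 1*(-525)) + 2*(9 + 10*11)) = √((-21 + 525) + 2*(9 + 110)) = √(504 + 2*119) = √(504 + 238) = √742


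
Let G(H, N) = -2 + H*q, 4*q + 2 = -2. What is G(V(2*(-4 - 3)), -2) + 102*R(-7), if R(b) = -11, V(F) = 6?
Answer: -1130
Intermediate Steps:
q = -1 (q = -½ + (¼)*(-2) = -½ - ½ = -1)
G(H, N) = -2 - H (G(H, N) = -2 + H*(-1) = -2 - H)
G(V(2*(-4 - 3)), -2) + 102*R(-7) = (-2 - 1*6) + 102*(-11) = (-2 - 6) - 1122 = -8 - 1122 = -1130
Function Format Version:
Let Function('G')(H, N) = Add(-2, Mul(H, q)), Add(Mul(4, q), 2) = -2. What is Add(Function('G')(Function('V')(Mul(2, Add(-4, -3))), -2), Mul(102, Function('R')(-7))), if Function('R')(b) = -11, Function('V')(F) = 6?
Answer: -1130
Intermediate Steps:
q = -1 (q = Add(Rational(-1, 2), Mul(Rational(1, 4), -2)) = Add(Rational(-1, 2), Rational(-1, 2)) = -1)
Function('G')(H, N) = Add(-2, Mul(-1, H)) (Function('G')(H, N) = Add(-2, Mul(H, -1)) = Add(-2, Mul(-1, H)))
Add(Function('G')(Function('V')(Mul(2, Add(-4, -3))), -2), Mul(102, Function('R')(-7))) = Add(Add(-2, Mul(-1, 6)), Mul(102, -11)) = Add(Add(-2, -6), -1122) = Add(-8, -1122) = -1130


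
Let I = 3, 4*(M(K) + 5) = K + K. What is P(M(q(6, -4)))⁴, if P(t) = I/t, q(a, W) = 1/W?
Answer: 331776/2825761 ≈ 0.11741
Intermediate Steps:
M(K) = -5 + K/2 (M(K) = -5 + (K + K)/4 = -5 + (2*K)/4 = -5 + K/2)
P(t) = 3/t
P(M(q(6, -4)))⁴ = (3/(-5 + (½)/(-4)))⁴ = (3/(-5 + (½)*(-¼)))⁴ = (3/(-5 - ⅛))⁴ = (3/(-41/8))⁴ = (3*(-8/41))⁴ = (-24/41)⁴ = 331776/2825761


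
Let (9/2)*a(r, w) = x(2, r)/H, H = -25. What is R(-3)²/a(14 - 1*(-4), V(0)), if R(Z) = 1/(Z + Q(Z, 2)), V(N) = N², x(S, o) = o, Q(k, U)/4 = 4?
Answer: -25/676 ≈ -0.036982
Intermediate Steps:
Q(k, U) = 16 (Q(k, U) = 4*4 = 16)
a(r, w) = -2*r/225 (a(r, w) = 2*(r/(-25))/9 = 2*(r*(-1/25))/9 = 2*(-r/25)/9 = -2*r/225)
R(Z) = 1/(16 + Z) (R(Z) = 1/(Z + 16) = 1/(16 + Z))
R(-3)²/a(14 - 1*(-4), V(0)) = (1/(16 - 3))²/((-2*(14 - 1*(-4))/225)) = (1/13)²/((-2*(14 + 4)/225)) = (1/13)²/((-2/225*18)) = 1/(169*(-4/25)) = (1/169)*(-25/4) = -25/676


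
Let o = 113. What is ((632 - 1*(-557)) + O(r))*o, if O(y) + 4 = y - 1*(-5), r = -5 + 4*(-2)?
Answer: 133001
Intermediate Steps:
r = -13 (r = -5 - 8 = -13)
O(y) = 1 + y (O(y) = -4 + (y - 1*(-5)) = -4 + (y + 5) = -4 + (5 + y) = 1 + y)
((632 - 1*(-557)) + O(r))*o = ((632 - 1*(-557)) + (1 - 13))*113 = ((632 + 557) - 12)*113 = (1189 - 12)*113 = 1177*113 = 133001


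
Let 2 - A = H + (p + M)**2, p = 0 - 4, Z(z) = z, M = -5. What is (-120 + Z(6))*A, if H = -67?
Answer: 1368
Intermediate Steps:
p = -4
A = -12 (A = 2 - (-67 + (-4 - 5)**2) = 2 - (-67 + (-9)**2) = 2 - (-67 + 81) = 2 - 1*14 = 2 - 14 = -12)
(-120 + Z(6))*A = (-120 + 6)*(-12) = -114*(-12) = 1368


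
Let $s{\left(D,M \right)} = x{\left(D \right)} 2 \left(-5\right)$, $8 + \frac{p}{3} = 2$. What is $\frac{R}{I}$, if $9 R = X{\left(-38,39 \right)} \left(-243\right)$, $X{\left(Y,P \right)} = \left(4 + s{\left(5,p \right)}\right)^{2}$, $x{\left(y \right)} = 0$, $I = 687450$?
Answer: $- \frac{72}{114575} \approx -0.00062841$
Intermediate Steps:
$p = -18$ ($p = -24 + 3 \cdot 2 = -24 + 6 = -18$)
$s{\left(D,M \right)} = 0$ ($s{\left(D,M \right)} = 0 \cdot 2 \left(-5\right) = 0 \left(-5\right) = 0$)
$X{\left(Y,P \right)} = 16$ ($X{\left(Y,P \right)} = \left(4 + 0\right)^{2} = 4^{2} = 16$)
$R = -432$ ($R = \frac{16 \left(-243\right)}{9} = \frac{1}{9} \left(-3888\right) = -432$)
$\frac{R}{I} = - \frac{432}{687450} = \left(-432\right) \frac{1}{687450} = - \frac{72}{114575}$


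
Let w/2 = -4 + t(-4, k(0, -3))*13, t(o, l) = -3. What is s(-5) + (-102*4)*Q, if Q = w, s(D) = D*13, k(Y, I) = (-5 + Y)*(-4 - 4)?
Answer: 35023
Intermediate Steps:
k(Y, I) = 40 - 8*Y (k(Y, I) = (-5 + Y)*(-8) = 40 - 8*Y)
s(D) = 13*D
w = -86 (w = 2*(-4 - 3*13) = 2*(-4 - 39) = 2*(-43) = -86)
Q = -86
s(-5) + (-102*4)*Q = 13*(-5) - 102*4*(-86) = -65 - 408*(-86) = -65 + 35088 = 35023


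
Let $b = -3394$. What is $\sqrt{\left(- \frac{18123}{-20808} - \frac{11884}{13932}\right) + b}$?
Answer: $\frac{5 i \sqrt{94017627178}}{26316} \approx 58.258 i$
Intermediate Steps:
$\sqrt{\left(- \frac{18123}{-20808} - \frac{11884}{13932}\right) + b} = \sqrt{\left(- \frac{18123}{-20808} - \frac{11884}{13932}\right) - 3394} = \sqrt{\left(\left(-18123\right) \left(- \frac{1}{20808}\right) - \frac{2971}{3483}\right) - 3394} = \sqrt{\left(\frac{6041}{6936} - \frac{2971}{3483}\right) - 3394} = \sqrt{\frac{144649}{8052696} - 3394} = \sqrt{- \frac{27330705575}{8052696}} = \frac{5 i \sqrt{94017627178}}{26316}$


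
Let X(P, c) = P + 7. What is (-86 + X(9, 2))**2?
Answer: 4900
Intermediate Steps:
X(P, c) = 7 + P
(-86 + X(9, 2))**2 = (-86 + (7 + 9))**2 = (-86 + 16)**2 = (-70)**2 = 4900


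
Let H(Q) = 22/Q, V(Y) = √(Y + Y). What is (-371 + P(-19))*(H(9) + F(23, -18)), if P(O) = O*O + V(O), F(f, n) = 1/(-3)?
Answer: -190/9 + 19*I*√38/9 ≈ -21.111 + 13.014*I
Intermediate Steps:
F(f, n) = -⅓
V(Y) = √2*√Y (V(Y) = √(2*Y) = √2*√Y)
P(O) = O² + √2*√O (P(O) = O*O + √2*√O = O² + √2*√O)
(-371 + P(-19))*(H(9) + F(23, -18)) = (-371 + ((-19)² + √2*√(-19)))*(22/9 - ⅓) = (-371 + (361 + √2*(I*√19)))*(22*(⅑) - ⅓) = (-371 + (361 + I*√38))*(22/9 - ⅓) = (-10 + I*√38)*(19/9) = -190/9 + 19*I*√38/9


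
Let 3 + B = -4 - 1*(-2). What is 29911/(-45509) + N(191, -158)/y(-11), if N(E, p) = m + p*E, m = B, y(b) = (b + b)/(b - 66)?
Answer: -9615246851/91018 ≈ -1.0564e+5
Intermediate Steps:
B = -5 (B = -3 + (-4 - 1*(-2)) = -3 + (-4 + 2) = -3 - 2 = -5)
y(b) = 2*b/(-66 + b) (y(b) = (2*b)/(-66 + b) = 2*b/(-66 + b))
m = -5
N(E, p) = -5 + E*p (N(E, p) = -5 + p*E = -5 + E*p)
29911/(-45509) + N(191, -158)/y(-11) = 29911/(-45509) + (-5 + 191*(-158))/((2*(-11)/(-66 - 11))) = 29911*(-1/45509) + (-5 - 30178)/((2*(-11)/(-77))) = -29911/45509 - 30183/(2*(-11)*(-1/77)) = -29911/45509 - 30183/2/7 = -29911/45509 - 30183*7/2 = -29911/45509 - 211281/2 = -9615246851/91018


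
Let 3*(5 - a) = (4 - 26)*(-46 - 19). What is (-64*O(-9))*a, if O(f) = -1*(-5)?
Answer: 452800/3 ≈ 1.5093e+5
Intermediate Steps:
a = -1415/3 (a = 5 - (4 - 26)*(-46 - 19)/3 = 5 - (-22)*(-65)/3 = 5 - ⅓*1430 = 5 - 1430/3 = -1415/3 ≈ -471.67)
O(f) = 5
(-64*O(-9))*a = -64*5*(-1415/3) = -320*(-1415/3) = 452800/3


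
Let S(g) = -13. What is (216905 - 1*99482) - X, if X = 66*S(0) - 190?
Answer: 118471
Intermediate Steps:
X = -1048 (X = 66*(-13) - 190 = -858 - 190 = -1048)
(216905 - 1*99482) - X = (216905 - 1*99482) - 1*(-1048) = (216905 - 99482) + 1048 = 117423 + 1048 = 118471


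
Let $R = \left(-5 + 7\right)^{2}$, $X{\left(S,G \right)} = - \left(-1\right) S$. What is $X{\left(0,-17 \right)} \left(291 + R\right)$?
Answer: $0$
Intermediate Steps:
$X{\left(S,G \right)} = S$
$R = 4$ ($R = 2^{2} = 4$)
$X{\left(0,-17 \right)} \left(291 + R\right) = 0 \left(291 + 4\right) = 0 \cdot 295 = 0$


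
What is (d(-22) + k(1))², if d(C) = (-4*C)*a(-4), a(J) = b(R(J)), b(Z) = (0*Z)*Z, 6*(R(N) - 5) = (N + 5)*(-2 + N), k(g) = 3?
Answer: 9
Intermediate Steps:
R(N) = 5 + (-2 + N)*(5 + N)/6 (R(N) = 5 + ((N + 5)*(-2 + N))/6 = 5 + ((5 + N)*(-2 + N))/6 = 5 + ((-2 + N)*(5 + N))/6 = 5 + (-2 + N)*(5 + N)/6)
b(Z) = 0 (b(Z) = 0*Z = 0)
a(J) = 0
d(C) = 0 (d(C) = -4*C*0 = 0)
(d(-22) + k(1))² = (0 + 3)² = 3² = 9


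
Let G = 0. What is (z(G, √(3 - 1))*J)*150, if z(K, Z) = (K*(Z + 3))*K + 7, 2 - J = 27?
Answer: -26250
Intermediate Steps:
J = -25 (J = 2 - 1*27 = 2 - 27 = -25)
z(K, Z) = 7 + K²*(3 + Z) (z(K, Z) = (K*(3 + Z))*K + 7 = K²*(3 + Z) + 7 = 7 + K²*(3 + Z))
(z(G, √(3 - 1))*J)*150 = ((7 + 3*0² + √(3 - 1)*0²)*(-25))*150 = ((7 + 3*0 + √2*0)*(-25))*150 = ((7 + 0 + 0)*(-25))*150 = (7*(-25))*150 = -175*150 = -26250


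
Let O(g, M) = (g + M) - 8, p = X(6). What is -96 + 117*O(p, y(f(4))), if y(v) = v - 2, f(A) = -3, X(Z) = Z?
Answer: -915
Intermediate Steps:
p = 6
y(v) = -2 + v
O(g, M) = -8 + M + g (O(g, M) = (M + g) - 8 = -8 + M + g)
-96 + 117*O(p, y(f(4))) = -96 + 117*(-8 + (-2 - 3) + 6) = -96 + 117*(-8 - 5 + 6) = -96 + 117*(-7) = -96 - 819 = -915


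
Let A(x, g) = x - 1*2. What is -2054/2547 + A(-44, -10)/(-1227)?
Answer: -801032/1041723 ≈ -0.76895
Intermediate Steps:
A(x, g) = -2 + x (A(x, g) = x - 2 = -2 + x)
-2054/2547 + A(-44, -10)/(-1227) = -2054/2547 + (-2 - 44)/(-1227) = -2054*1/2547 - 46*(-1/1227) = -2054/2547 + 46/1227 = -801032/1041723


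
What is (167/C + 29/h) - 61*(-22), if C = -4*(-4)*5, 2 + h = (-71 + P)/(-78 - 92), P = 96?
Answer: 7770591/5840 ≈ 1330.6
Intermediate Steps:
h = -73/34 (h = -2 + (-71 + 96)/(-78 - 92) = -2 + 25/(-170) = -2 + 25*(-1/170) = -2 - 5/34 = -73/34 ≈ -2.1471)
C = 80 (C = 16*5 = 80)
(167/C + 29/h) - 61*(-22) = (167/80 + 29/(-73/34)) - 61*(-22) = (167*(1/80) + 29*(-34/73)) + 1342 = (167/80 - 986/73) + 1342 = -66689/5840 + 1342 = 7770591/5840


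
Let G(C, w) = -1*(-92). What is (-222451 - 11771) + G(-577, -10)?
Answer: -234130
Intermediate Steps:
G(C, w) = 92
(-222451 - 11771) + G(-577, -10) = (-222451 - 11771) + 92 = -234222 + 92 = -234130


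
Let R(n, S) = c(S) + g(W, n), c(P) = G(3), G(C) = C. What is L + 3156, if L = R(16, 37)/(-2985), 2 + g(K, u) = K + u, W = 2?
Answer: 9420641/2985 ≈ 3156.0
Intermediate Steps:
c(P) = 3
g(K, u) = -2 + K + u (g(K, u) = -2 + (K + u) = -2 + K + u)
R(n, S) = 3 + n (R(n, S) = 3 + (-2 + 2 + n) = 3 + n)
L = -19/2985 (L = (3 + 16)/(-2985) = 19*(-1/2985) = -19/2985 ≈ -0.0063652)
L + 3156 = -19/2985 + 3156 = 9420641/2985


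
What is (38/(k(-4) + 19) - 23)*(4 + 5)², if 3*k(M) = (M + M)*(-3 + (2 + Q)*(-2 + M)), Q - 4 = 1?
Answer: -255879/139 ≈ -1840.9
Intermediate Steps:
Q = 5 (Q = 4 + 1 = 5)
k(M) = 2*M*(-17 + 7*M)/3 (k(M) = ((M + M)*(-3 + (2 + 5)*(-2 + M)))/3 = ((2*M)*(-3 + 7*(-2 + M)))/3 = ((2*M)*(-3 + (-14 + 7*M)))/3 = ((2*M)*(-17 + 7*M))/3 = (2*M*(-17 + 7*M))/3 = 2*M*(-17 + 7*M)/3)
(38/(k(-4) + 19) - 23)*(4 + 5)² = (38/((⅔)*(-4)*(-17 + 7*(-4)) + 19) - 23)*(4 + 5)² = (38/((⅔)*(-4)*(-17 - 28) + 19) - 23)*9² = (38/((⅔)*(-4)*(-45) + 19) - 23)*81 = (38/(120 + 19) - 23)*81 = (38/139 - 23)*81 = -3159/139*81 = -255879/139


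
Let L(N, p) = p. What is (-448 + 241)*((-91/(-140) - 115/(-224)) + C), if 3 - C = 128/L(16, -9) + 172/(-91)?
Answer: -61109413/14560 ≈ -4197.1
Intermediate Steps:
C = 15653/819 (C = 3 - (128/(-9) + 172/(-91)) = 3 - (128*(-⅑) + 172*(-1/91)) = 3 - (-128/9 - 172/91) = 3 - 1*(-13196/819) = 3 + 13196/819 = 15653/819 ≈ 19.112)
(-448 + 241)*((-91/(-140) - 115/(-224)) + C) = (-448 + 241)*((-91/(-140) - 115/(-224)) + 15653/819) = -207*((-91*(-1/140) - 115*(-1/224)) + 15653/819) = -207*((13/20 + 115/224) + 15653/819) = -207*(1303/1120 + 15653/819) = -207*2656931/131040 = -61109413/14560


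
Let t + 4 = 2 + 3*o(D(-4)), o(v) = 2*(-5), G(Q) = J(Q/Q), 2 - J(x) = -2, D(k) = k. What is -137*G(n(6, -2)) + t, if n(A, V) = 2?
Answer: -580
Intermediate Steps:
J(x) = 4 (J(x) = 2 - 1*(-2) = 2 + 2 = 4)
G(Q) = 4
o(v) = -10
t = -32 (t = -4 + (2 + 3*(-10)) = -4 + (2 - 30) = -4 - 28 = -32)
-137*G(n(6, -2)) + t = -137*4 - 32 = -548 - 32 = -580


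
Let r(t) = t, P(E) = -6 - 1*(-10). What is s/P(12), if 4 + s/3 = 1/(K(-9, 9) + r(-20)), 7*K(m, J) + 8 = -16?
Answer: -1989/656 ≈ -3.0320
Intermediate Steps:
P(E) = 4 (P(E) = -6 + 10 = 4)
K(m, J) = -24/7 (K(m, J) = -8/7 + (1/7)*(-16) = -8/7 - 16/7 = -24/7)
s = -1989/164 (s = -12 + 3/(-24/7 - 20) = -12 + 3/(-164/7) = -12 + 3*(-7/164) = -12 - 21/164 = -1989/164 ≈ -12.128)
s/P(12) = -1989/164/4 = -1989/164*1/4 = -1989/656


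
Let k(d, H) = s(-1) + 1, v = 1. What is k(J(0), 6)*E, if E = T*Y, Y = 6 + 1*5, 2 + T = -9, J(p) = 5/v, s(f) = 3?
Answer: -484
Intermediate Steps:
J(p) = 5 (J(p) = 5/1 = 5*1 = 5)
k(d, H) = 4 (k(d, H) = 3 + 1 = 4)
T = -11 (T = -2 - 9 = -11)
Y = 11 (Y = 6 + 5 = 11)
E = -121 (E = -11*11 = -121)
k(J(0), 6)*E = 4*(-121) = -484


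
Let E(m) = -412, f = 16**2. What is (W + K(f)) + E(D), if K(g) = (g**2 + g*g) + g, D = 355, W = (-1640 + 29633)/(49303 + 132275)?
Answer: 7923831147/60526 ≈ 1.3092e+5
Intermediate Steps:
W = 9331/60526 (W = 27993/181578 = 27993*(1/181578) = 9331/60526 ≈ 0.15417)
f = 256
K(g) = g + 2*g**2 (K(g) = (g**2 + g**2) + g = 2*g**2 + g = g + 2*g**2)
(W + K(f)) + E(D) = (9331/60526 + 256*(1 + 2*256)) - 412 = (9331/60526 + 256*(1 + 512)) - 412 = (9331/60526 + 256*513) - 412 = (9331/60526 + 131328) - 412 = 7948767859/60526 - 412 = 7923831147/60526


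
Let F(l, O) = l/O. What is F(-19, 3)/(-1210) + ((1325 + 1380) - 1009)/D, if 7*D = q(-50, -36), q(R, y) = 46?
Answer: 21548117/83490 ≈ 258.09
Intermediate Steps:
D = 46/7 (D = (⅐)*46 = 46/7 ≈ 6.5714)
F(-19, 3)/(-1210) + ((1325 + 1380) - 1009)/D = -19/3/(-1210) + ((1325 + 1380) - 1009)/(46/7) = -19*⅓*(-1/1210) + (2705 - 1009)*(7/46) = -19/3*(-1/1210) + 1696*(7/46) = 19/3630 + 5936/23 = 21548117/83490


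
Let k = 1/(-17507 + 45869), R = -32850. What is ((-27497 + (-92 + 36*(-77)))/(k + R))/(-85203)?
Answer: -287032894/26460975943299 ≈ -1.0847e-5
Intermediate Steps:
k = 1/28362 ≈ 3.5258e-5
((-27497 + (-92 + 36*(-77)))/(k + R))/(-85203) = ((-27497 + (-92 + 36*(-77)))/(1/28362 - 32850))/(-85203) = ((-27497 + (-92 - 2772))/(-931691699/28362))*(-1/85203) = ((-27497 - 2864)*(-28362/931691699))*(-1/85203) = -30361*(-28362/931691699)*(-1/85203) = (861098682/931691699)*(-1/85203) = -287032894/26460975943299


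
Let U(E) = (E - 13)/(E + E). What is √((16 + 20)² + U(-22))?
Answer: √627649/22 ≈ 36.011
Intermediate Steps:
U(E) = (-13 + E)/(2*E) (U(E) = (-13 + E)/((2*E)) = (-13 + E)*(1/(2*E)) = (-13 + E)/(2*E))
√((16 + 20)² + U(-22)) = √((16 + 20)² + (½)*(-13 - 22)/(-22)) = √(36² + (½)*(-1/22)*(-35)) = √(1296 + 35/44) = √(57059/44) = √627649/22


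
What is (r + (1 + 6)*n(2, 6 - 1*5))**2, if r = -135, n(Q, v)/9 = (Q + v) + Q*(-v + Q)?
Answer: 32400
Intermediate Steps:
n(Q, v) = 9*Q + 9*v + 9*Q*(Q - v) (n(Q, v) = 9*((Q + v) + Q*(-v + Q)) = 9*((Q + v) + Q*(Q - v)) = 9*(Q + v + Q*(Q - v)) = 9*Q + 9*v + 9*Q*(Q - v))
(r + (1 + 6)*n(2, 6 - 1*5))**2 = (-135 + (1 + 6)*(9*2 + 9*(6 - 1*5) + 9*2**2 - 9*2*(6 - 1*5)))**2 = (-135 + 7*(18 + 9*(6 - 5) + 9*4 - 9*2*(6 - 5)))**2 = (-135 + 7*(18 + 9*1 + 36 - 9*2*1))**2 = (-135 + 7*(18 + 9 + 36 - 18))**2 = (-135 + 7*45)**2 = (-135 + 315)**2 = 180**2 = 32400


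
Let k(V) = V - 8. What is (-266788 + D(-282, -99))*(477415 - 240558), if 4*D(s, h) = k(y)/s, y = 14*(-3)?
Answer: -35639495476799/564 ≈ -6.3191e+10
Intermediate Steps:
y = -42
k(V) = -8 + V
D(s, h) = -25/(2*s) (D(s, h) = ((-8 - 42)/s)/4 = (-50/s)/4 = -25/(2*s))
(-266788 + D(-282, -99))*(477415 - 240558) = (-266788 - 25/2/(-282))*(477415 - 240558) = (-266788 - 25/2*(-1/282))*236857 = (-266788 + 25/564)*236857 = -150468407/564*236857 = -35639495476799/564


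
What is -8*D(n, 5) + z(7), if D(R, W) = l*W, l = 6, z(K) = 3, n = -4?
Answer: -237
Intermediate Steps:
D(R, W) = 6*W
-8*D(n, 5) + z(7) = -48*5 + 3 = -8*30 + 3 = -240 + 3 = -237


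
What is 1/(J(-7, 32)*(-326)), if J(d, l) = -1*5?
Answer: 1/1630 ≈ 0.00061350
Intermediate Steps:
J(d, l) = -5
1/(J(-7, 32)*(-326)) = 1/(-5*(-326)) = -⅕*(-1/326) = 1/1630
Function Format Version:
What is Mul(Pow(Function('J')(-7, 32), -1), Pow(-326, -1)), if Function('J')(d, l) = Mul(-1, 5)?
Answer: Rational(1, 1630) ≈ 0.00061350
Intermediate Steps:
Function('J')(d, l) = -5
Mul(Pow(Function('J')(-7, 32), -1), Pow(-326, -1)) = Mul(Pow(-5, -1), Pow(-326, -1)) = Mul(Rational(-1, 5), Rational(-1, 326)) = Rational(1, 1630)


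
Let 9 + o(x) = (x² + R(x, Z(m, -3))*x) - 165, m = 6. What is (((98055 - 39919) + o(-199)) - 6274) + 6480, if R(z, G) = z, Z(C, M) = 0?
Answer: 137370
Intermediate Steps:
o(x) = -174 + 2*x² (o(x) = -9 + ((x² + x*x) - 165) = -9 + ((x² + x²) - 165) = -9 + (2*x² - 165) = -9 + (-165 + 2*x²) = -174 + 2*x²)
(((98055 - 39919) + o(-199)) - 6274) + 6480 = (((98055 - 39919) + (-174 + 2*(-199)²)) - 6274) + 6480 = ((58136 + (-174 + 2*39601)) - 6274) + 6480 = ((58136 + (-174 + 79202)) - 6274) + 6480 = ((58136 + 79028) - 6274) + 6480 = (137164 - 6274) + 6480 = 130890 + 6480 = 137370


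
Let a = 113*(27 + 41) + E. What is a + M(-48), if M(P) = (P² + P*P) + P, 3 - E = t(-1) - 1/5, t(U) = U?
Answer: 61241/5 ≈ 12248.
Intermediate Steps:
E = 21/5 (E = 3 - (-1 - 1/5) = 3 - (-1 - 1*⅕) = 3 - (-1 - ⅕) = 3 - 1*(-6/5) = 3 + 6/5 = 21/5 ≈ 4.2000)
M(P) = P + 2*P² (M(P) = (P² + P²) + P = 2*P² + P = P + 2*P²)
a = 38441/5 (a = 113*(27 + 41) + 21/5 = 113*68 + 21/5 = 7684 + 21/5 = 38441/5 ≈ 7688.2)
a + M(-48) = 38441/5 - 48*(1 + 2*(-48)) = 38441/5 - 48*(1 - 96) = 38441/5 - 48*(-95) = 38441/5 + 4560 = 61241/5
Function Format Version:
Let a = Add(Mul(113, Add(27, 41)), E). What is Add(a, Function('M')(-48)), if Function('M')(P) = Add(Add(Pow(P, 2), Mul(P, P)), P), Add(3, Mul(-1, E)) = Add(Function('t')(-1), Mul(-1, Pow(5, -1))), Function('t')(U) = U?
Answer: Rational(61241, 5) ≈ 12248.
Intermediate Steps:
E = Rational(21, 5) (E = Add(3, Mul(-1, Add(-1, Mul(-1, Pow(5, -1))))) = Add(3, Mul(-1, Add(-1, Mul(-1, Rational(1, 5))))) = Add(3, Mul(-1, Add(-1, Rational(-1, 5)))) = Add(3, Mul(-1, Rational(-6, 5))) = Add(3, Rational(6, 5)) = Rational(21, 5) ≈ 4.2000)
Function('M')(P) = Add(P, Mul(2, Pow(P, 2))) (Function('M')(P) = Add(Add(Pow(P, 2), Pow(P, 2)), P) = Add(Mul(2, Pow(P, 2)), P) = Add(P, Mul(2, Pow(P, 2))))
a = Rational(38441, 5) (a = Add(Mul(113, Add(27, 41)), Rational(21, 5)) = Add(Mul(113, 68), Rational(21, 5)) = Add(7684, Rational(21, 5)) = Rational(38441, 5) ≈ 7688.2)
Add(a, Function('M')(-48)) = Add(Rational(38441, 5), Mul(-48, Add(1, Mul(2, -48)))) = Add(Rational(38441, 5), Mul(-48, Add(1, -96))) = Add(Rational(38441, 5), Mul(-48, -95)) = Add(Rational(38441, 5), 4560) = Rational(61241, 5)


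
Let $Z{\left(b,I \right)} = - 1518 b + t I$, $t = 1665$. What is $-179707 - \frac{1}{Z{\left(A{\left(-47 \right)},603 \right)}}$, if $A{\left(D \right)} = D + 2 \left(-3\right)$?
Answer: $- \frac{194883076444}{1084449} \approx -1.7971 \cdot 10^{5}$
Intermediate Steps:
$A{\left(D \right)} = -6 + D$ ($A{\left(D \right)} = D - 6 = -6 + D$)
$Z{\left(b,I \right)} = - 1518 b + 1665 I$
$-179707 - \frac{1}{Z{\left(A{\left(-47 \right)},603 \right)}} = -179707 - \frac{1}{- 1518 \left(-6 - 47\right) + 1665 \cdot 603} = -179707 - \frac{1}{\left(-1518\right) \left(-53\right) + 1003995} = -179707 - \frac{1}{80454 + 1003995} = -179707 - \frac{1}{1084449} = - \frac{194883076444}{1084449}$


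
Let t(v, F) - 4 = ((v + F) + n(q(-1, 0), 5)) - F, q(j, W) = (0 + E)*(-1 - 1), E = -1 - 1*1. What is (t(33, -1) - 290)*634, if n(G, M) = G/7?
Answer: -1120278/7 ≈ -1.6004e+5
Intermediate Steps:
E = -2 (E = -1 - 1 = -2)
q(j, W) = 4 (q(j, W) = (0 - 2)*(-1 - 1) = -2*(-2) = 4)
n(G, M) = G/7 (n(G, M) = G*(⅐) = G/7)
t(v, F) = 32/7 + v (t(v, F) = 4 + (((v + F) + (⅐)*4) - F) = 4 + (((F + v) + 4/7) - F) = 4 + ((4/7 + F + v) - F) = 4 + (4/7 + v) = 32/7 + v)
(t(33, -1) - 290)*634 = ((32/7 + 33) - 290)*634 = (263/7 - 290)*634 = -1767/7*634 = -1120278/7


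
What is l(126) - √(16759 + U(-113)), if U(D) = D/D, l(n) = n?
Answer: 126 - 2*√4190 ≈ -3.4604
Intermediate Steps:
U(D) = 1
l(126) - √(16759 + U(-113)) = 126 - √(16759 + 1) = 126 - √16760 = 126 - 2*√4190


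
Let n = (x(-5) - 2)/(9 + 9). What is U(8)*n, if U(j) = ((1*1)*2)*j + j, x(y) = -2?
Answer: -16/3 ≈ -5.3333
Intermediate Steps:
n = -2/9 (n = (-2 - 2)/(9 + 9) = -4/18 = -4*1/18 = -2/9 ≈ -0.22222)
U(j) = 3*j (U(j) = (1*2)*j + j = 2*j + j = 3*j)
U(8)*n = (3*8)*(-2/9) = 24*(-2/9) = -16/3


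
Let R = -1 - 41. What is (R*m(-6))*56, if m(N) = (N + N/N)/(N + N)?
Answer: -980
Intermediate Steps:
R = -42
m(N) = (1 + N)/(2*N) (m(N) = (N + 1)/((2*N)) = (1 + N)*(1/(2*N)) = (1 + N)/(2*N))
(R*m(-6))*56 = -21*(1 - 6)/(-6)*56 = -21*(-1)*(-5)/6*56 = -42*5/12*56 = -35/2*56 = -980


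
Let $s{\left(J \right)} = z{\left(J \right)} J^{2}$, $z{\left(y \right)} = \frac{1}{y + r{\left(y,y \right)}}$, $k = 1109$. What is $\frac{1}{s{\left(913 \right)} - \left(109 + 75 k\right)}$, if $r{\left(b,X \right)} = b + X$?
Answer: $- \frac{3}{248939} \approx -1.2051 \cdot 10^{-5}$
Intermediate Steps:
$r{\left(b,X \right)} = X + b$
$z{\left(y \right)} = \frac{1}{3 y}$ ($z{\left(y \right)} = \frac{1}{y + \left(y + y\right)} = \frac{1}{y + 2 y} = \frac{1}{3 y}$)
$s{\left(J \right)} = \frac{J}{3}$ ($s{\left(J \right)} = \frac{1}{3 J} J^{2} = \frac{J}{3}$)
$\frac{1}{s{\left(913 \right)} - \left(109 + 75 k\right)} = \frac{1}{\frac{1}{3} \cdot 913 - 83284} = \frac{1}{\frac{913}{3} - 83284} = \frac{1}{- \frac{248939}{3}} = - \frac{3}{248939}$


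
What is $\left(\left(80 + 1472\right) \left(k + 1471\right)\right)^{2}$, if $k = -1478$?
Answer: $118026496$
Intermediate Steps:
$\left(\left(80 + 1472\right) \left(k + 1471\right)\right)^{2} = \left(\left(80 + 1472\right) \left(-1478 + 1471\right)\right)^{2} = \left(1552 \left(-7\right)\right)^{2} = \left(-10864\right)^{2} = 118026496$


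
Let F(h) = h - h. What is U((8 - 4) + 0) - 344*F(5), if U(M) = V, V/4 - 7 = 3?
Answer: 40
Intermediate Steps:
F(h) = 0
V = 40 (V = 28 + 4*3 = 28 + 12 = 40)
U(M) = 40
U((8 - 4) + 0) - 344*F(5) = 40 - 344*0 = 40 + 0 = 40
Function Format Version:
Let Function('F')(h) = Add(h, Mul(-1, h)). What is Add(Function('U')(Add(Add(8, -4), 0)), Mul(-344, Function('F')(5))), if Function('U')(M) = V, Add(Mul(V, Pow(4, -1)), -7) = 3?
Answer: 40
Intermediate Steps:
Function('F')(h) = 0
V = 40 (V = Add(28, Mul(4, 3)) = Add(28, 12) = 40)
Function('U')(M) = 40
Add(Function('U')(Add(Add(8, -4), 0)), Mul(-344, Function('F')(5))) = Add(40, Mul(-344, 0)) = Add(40, 0) = 40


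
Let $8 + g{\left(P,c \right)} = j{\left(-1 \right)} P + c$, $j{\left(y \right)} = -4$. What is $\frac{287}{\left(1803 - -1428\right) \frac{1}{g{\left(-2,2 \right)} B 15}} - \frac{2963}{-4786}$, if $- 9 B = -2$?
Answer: $\frac{56191999}{46390698} \approx 1.2113$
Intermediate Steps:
$B = \frac{2}{9}$ ($B = \left(- \frac{1}{9}\right) \left(-2\right) = \frac{2}{9} \approx 0.22222$)
$g{\left(P,c \right)} = -8 + c - 4 P$ ($g{\left(P,c \right)} = -8 - \left(- c + 4 P\right) = -8 + c - 4 P$)
$\frac{287}{\left(1803 - -1428\right) \frac{1}{g{\left(-2,2 \right)} B 15}} - \frac{2963}{-4786} = \frac{287}{\left(1803 - -1428\right) \frac{1}{\left(-8 + 2 - -8\right) \frac{2}{9} \cdot 15}} - \frac{2963}{-4786} = \frac{287}{\left(1803 + 1428\right) \frac{1}{\left(-8 + 2 + 8\right) \frac{2}{9} \cdot 15}} - - \frac{2963}{4786} = \frac{287}{3231 \frac{1}{2 \cdot \frac{2}{9} \cdot 15}} + \frac{2963}{4786} = \frac{287}{3231 \frac{1}{\frac{4}{9} \cdot 15}} + \frac{2963}{4786} = \frac{287}{3231 \frac{1}{\frac{20}{3}}} + \frac{2963}{4786} = \frac{287}{3231 \cdot \frac{3}{20}} + \frac{2963}{4786} = \frac{287}{\frac{9693}{20}} + \frac{2963}{4786} = 287 \cdot \frac{20}{9693} + \frac{2963}{4786} = \frac{5740}{9693} + \frac{2963}{4786} = \frac{56191999}{46390698}$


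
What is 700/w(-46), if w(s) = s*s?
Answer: 175/529 ≈ 0.33081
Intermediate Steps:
w(s) = s²
700/w(-46) = 700/((-46)²) = 700/2116 = 700*(1/2116) = 175/529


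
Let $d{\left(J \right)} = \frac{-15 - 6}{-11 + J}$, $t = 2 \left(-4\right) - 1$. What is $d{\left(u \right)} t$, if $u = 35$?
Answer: $\frac{63}{8} \approx 7.875$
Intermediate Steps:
$t = -9$ ($t = -8 - 1 = -9$)
$d{\left(J \right)} = - \frac{21}{-11 + J}$
$d{\left(u \right)} t = - \frac{21}{-11 + 35} \left(-9\right) = - \frac{21}{24} \left(-9\right) = \left(-21\right) \frac{1}{24} \left(-9\right) = \left(- \frac{7}{8}\right) \left(-9\right) = \frac{63}{8}$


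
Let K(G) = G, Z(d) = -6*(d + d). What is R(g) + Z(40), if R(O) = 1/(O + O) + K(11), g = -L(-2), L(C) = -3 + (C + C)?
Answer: -6565/14 ≈ -468.93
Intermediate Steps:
Z(d) = -12*d
L(C) = -3 + 2*C
g = 7 (g = -(-3 + 2*(-2)) = -(-3 - 4) = -1*(-7) = 7)
R(O) = 11 + 1/(2*O) (R(O) = 1/(O + O) + 11 = 1/(2*O) + 11 = 11 + 1/(2*O))
R(g) + Z(40) = (11 + (½)/7) - 12*40 = (11 + (½)*(⅐)) - 480 = (11 + 1/14) - 480 = 155/14 - 480 = -6565/14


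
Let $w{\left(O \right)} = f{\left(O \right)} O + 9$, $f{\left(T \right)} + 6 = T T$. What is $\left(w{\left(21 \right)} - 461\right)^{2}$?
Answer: $75394489$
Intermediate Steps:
$f{\left(T \right)} = -6 + T^{2}$ ($f{\left(T \right)} = -6 + T T = -6 + T^{2}$)
$w{\left(O \right)} = 9 + O \left(-6 + O^{2}\right)$ ($w{\left(O \right)} = \left(-6 + O^{2}\right) O + 9 = O \left(-6 + O^{2}\right) + 9 = 9 + O \left(-6 + O^{2}\right)$)
$\left(w{\left(21 \right)} - 461\right)^{2} = \left(\left(9 + 21 \left(-6 + 21^{2}\right)\right) - 461\right)^{2} = \left(\left(9 + 21 \left(-6 + 441\right)\right) - 461\right)^{2} = \left(\left(9 + 21 \cdot 435\right) - 461\right)^{2} = \left(\left(9 + 9135\right) - 461\right)^{2} = \left(9144 - 461\right)^{2} = 8683^{2} = 75394489$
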